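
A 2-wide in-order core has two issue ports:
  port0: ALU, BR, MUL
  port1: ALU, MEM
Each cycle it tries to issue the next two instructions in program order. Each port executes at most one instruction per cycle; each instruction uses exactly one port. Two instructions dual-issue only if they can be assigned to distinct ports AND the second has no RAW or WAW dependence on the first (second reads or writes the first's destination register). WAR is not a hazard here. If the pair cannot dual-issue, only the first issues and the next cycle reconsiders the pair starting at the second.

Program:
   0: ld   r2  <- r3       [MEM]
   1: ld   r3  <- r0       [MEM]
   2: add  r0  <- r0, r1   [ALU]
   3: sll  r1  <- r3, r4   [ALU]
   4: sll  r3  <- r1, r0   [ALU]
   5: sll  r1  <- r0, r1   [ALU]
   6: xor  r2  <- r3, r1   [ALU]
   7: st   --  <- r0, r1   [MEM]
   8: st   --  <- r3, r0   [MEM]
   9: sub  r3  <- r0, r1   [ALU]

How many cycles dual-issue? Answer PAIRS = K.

  cy0 -> i0 (ld) no-port MEM/MEM
  cy1 -> i1,i2 (ld;add) 2-wide
  cy2 -> i3 (sll) RAW r1
  cy3 -> i4,i5 (sll;sll) 2-wide
  cy4 -> i6,i7 (xor;st) 2-wide
  cy5 -> i8,i9 (st;sub) 2-wide

PAIRS = 4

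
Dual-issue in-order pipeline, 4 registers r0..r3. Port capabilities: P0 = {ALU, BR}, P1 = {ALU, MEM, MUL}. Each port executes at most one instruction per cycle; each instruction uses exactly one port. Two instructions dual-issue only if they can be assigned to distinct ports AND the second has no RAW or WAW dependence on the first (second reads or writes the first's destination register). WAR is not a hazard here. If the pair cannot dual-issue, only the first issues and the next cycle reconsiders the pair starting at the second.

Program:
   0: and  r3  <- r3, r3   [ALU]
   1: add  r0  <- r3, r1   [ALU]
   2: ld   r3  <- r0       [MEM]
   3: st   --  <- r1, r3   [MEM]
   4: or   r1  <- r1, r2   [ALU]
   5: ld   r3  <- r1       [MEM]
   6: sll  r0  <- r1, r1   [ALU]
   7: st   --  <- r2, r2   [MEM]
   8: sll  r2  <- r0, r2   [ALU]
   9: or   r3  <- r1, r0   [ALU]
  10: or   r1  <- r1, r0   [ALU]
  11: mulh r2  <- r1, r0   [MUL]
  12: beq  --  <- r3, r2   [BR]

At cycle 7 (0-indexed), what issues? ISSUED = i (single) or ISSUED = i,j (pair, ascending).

#0 head=0: and i0 RAW r3
#1 head=1: add i1 RAW r0
#2 head=2: ld i2 no-port MEM/MEM
#3 head=3: st/or i3/i4 dual
#4 head=5: ld/sll i5/i6 dual
#5 head=7: st/sll i7/i8 dual
#6 head=9: or/or i9/i10 dual
#7 head=11: mulh i11 RAW r2
#8 head=12: beq i12 tail

ISSUED = 11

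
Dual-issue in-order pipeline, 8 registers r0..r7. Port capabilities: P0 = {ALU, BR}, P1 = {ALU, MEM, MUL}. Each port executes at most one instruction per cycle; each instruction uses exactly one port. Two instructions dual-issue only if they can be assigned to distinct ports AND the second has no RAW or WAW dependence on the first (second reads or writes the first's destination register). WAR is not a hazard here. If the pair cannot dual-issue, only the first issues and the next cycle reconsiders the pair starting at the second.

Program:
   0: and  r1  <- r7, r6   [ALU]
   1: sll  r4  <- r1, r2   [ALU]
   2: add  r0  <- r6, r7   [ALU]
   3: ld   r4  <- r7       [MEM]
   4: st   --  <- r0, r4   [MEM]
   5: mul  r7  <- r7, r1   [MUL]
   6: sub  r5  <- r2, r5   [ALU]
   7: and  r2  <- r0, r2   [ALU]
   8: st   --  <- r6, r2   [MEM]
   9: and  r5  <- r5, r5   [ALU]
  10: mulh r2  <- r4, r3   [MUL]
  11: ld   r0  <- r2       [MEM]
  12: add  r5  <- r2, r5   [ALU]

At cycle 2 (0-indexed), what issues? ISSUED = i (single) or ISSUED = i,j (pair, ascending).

ISSUED = 3

t=0 i0:and.ALU ; RAW r1
t=1 i1&i2:sll.ALU+add.ALU ; 2-wide
t=2 i3:ld.MEM ; no-port MEM/MEM
t=3 i4:st.MEM ; no-port MEM/MUL
t=4 i5&i6:mul.MUL+sub.ALU ; 2-wide
t=5 i7:and.ALU ; RAW r2
t=6 i8&i9:st.MEM+and.ALU ; 2-wide
t=7 i10:mulh.MUL ; no-port MUL/MEM
t=8 i11&i12:ld.MEM+add.ALU ; 2-wide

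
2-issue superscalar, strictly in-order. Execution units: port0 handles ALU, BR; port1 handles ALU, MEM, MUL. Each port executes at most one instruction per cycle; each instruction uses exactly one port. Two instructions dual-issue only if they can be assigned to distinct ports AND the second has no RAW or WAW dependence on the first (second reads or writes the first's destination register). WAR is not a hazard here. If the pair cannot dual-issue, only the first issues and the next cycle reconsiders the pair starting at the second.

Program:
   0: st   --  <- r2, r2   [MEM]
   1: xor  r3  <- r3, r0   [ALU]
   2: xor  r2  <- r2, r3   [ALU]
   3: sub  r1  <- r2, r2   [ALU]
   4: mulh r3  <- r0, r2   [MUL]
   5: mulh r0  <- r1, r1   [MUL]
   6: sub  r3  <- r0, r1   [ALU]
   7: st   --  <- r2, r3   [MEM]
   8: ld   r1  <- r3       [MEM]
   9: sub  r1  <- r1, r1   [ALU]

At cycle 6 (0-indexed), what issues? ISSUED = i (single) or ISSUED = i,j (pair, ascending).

[0] i0/i1  st.MEM/xor.ALU  -- pair
[1] i2  xor.ALU  -- RAW r2
[2] i3/i4  sub.ALU/mulh.MUL  -- pair
[3] i5  mulh.MUL  -- RAW r0
[4] i6  sub.ALU  -- RAW r3
[5] i7  st.MEM  -- no-port MEM/MEM
[6] i8  ld.MEM  -- RAW+WAW r1
[7] i9  sub.ALU  -- tail

ISSUED = 8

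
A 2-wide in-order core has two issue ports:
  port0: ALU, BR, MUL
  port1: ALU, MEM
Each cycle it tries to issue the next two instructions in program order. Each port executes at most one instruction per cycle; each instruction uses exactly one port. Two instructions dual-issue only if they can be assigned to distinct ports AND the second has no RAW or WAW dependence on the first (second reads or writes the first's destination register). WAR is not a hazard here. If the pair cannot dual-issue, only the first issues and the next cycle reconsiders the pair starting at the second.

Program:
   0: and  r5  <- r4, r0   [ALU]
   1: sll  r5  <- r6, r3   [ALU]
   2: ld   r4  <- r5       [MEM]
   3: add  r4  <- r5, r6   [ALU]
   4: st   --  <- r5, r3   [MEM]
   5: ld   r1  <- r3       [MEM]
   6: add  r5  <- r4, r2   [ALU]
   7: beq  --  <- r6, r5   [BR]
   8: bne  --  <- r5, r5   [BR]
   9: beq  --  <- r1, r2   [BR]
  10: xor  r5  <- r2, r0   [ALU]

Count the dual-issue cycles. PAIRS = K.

PAIRS = 3

  cy0 -> i0 (and) WAW r5
  cy1 -> i1 (sll) RAW r5
  cy2 -> i2 (ld) WAW r4
  cy3 -> i3/i4 (add+st) 2-wide
  cy4 -> i5/i6 (ld+add) 2-wide
  cy5 -> i7 (beq) no-port BR/BR
  cy6 -> i8 (bne) no-port BR/BR
  cy7 -> i9/i10 (beq+xor) 2-wide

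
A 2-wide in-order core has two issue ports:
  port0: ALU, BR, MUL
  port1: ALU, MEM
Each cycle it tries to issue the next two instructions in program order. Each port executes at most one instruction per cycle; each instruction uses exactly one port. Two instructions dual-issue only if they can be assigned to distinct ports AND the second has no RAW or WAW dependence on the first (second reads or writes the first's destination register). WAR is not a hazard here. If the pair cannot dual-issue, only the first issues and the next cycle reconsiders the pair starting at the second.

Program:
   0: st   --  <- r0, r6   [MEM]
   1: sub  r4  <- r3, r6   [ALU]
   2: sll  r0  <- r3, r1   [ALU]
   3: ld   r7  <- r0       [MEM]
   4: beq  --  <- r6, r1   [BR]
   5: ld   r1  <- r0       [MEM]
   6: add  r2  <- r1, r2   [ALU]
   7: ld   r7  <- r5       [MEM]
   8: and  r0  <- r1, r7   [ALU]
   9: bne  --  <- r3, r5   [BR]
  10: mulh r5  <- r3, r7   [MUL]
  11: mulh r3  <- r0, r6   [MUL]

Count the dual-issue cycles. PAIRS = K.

PAIRS = 4

  cy0 -> i0,i1 (st+sub) 2-wide
  cy1 -> i2 (sll) RAW r0
  cy2 -> i3,i4 (ld+beq) 2-wide
  cy3 -> i5 (ld) RAW r1
  cy4 -> i6,i7 (add+ld) 2-wide
  cy5 -> i8,i9 (and+bne) 2-wide
  cy6 -> i10 (mulh) no-port MUL/MUL
  cy7 -> i11 (mulh) tail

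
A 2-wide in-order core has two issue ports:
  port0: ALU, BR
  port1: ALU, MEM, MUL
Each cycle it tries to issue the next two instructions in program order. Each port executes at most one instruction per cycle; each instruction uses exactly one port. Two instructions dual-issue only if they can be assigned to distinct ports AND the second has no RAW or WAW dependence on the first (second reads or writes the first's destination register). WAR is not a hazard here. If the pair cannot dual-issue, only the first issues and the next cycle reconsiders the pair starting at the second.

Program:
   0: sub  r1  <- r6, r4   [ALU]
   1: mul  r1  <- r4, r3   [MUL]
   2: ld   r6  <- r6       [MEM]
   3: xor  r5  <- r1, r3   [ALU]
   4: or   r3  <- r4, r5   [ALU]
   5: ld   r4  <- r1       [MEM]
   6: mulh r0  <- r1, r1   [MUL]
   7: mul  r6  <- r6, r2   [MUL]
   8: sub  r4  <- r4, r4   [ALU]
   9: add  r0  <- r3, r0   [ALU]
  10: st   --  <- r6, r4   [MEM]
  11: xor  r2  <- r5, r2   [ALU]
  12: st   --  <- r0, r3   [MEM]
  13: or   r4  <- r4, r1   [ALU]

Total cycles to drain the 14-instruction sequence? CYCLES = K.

CYCLES = 9

  cy0 -> i0 (sub) WAW r1
  cy1 -> i1 (mul) no-port MUL/MEM
  cy2 -> i2&i3 (ld;xor) 2-wide
  cy3 -> i4&i5 (or;ld) 2-wide
  cy4 -> i6 (mulh) no-port MUL/MUL
  cy5 -> i7&i8 (mul;sub) 2-wide
  cy6 -> i9&i10 (add;st) 2-wide
  cy7 -> i11&i12 (xor;st) 2-wide
  cy8 -> i13 (or) tail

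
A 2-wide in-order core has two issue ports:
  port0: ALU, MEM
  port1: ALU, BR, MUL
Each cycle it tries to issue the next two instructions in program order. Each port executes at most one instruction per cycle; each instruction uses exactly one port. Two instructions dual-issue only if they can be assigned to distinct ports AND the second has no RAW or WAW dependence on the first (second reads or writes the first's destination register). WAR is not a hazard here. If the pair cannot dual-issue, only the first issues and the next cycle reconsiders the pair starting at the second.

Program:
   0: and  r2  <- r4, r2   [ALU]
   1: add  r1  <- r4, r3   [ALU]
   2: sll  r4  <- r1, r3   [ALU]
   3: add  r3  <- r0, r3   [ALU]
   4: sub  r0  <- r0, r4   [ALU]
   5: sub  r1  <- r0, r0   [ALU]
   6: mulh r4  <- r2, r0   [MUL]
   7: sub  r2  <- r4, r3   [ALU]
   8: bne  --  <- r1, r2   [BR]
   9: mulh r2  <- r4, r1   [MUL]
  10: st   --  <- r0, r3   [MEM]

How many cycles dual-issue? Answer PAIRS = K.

PAIRS = 4

  cy0 -> i0&i1 (and.ALU/add.ALU) pair
  cy1 -> i2&i3 (sll.ALU/add.ALU) pair
  cy2 -> i4 (sub.ALU) RAW r0
  cy3 -> i5&i6 (sub.ALU/mulh.MUL) pair
  cy4 -> i7 (sub.ALU) RAW r2
  cy5 -> i8 (bne.BR) no-port BR/MUL
  cy6 -> i9&i10 (mulh.MUL/st.MEM) pair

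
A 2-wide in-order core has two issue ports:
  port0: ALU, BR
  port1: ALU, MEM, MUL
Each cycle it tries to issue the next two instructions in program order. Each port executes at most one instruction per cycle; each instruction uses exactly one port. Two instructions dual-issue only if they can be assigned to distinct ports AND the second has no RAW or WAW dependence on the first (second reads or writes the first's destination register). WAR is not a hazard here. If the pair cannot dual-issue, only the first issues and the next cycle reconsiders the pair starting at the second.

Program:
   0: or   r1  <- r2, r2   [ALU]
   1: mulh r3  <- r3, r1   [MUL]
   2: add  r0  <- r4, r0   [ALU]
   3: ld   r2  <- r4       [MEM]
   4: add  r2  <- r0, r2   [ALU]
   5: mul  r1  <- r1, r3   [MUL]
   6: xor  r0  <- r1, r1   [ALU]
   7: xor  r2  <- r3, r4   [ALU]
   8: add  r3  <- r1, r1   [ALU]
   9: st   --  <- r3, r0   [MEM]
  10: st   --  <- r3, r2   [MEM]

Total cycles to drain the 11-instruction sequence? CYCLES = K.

CYCLES = 8

c0: i0 or  RAW r1
c1: i1/i2 mulh/add  2-wide
c2: i3 ld  RAW+WAW r2
c3: i4/i5 add/mul  2-wide
c4: i6/i7 xor/xor  2-wide
c5: i8 add  RAW r3
c6: i9 st  no-port MEM/MEM
c7: i10 st  tail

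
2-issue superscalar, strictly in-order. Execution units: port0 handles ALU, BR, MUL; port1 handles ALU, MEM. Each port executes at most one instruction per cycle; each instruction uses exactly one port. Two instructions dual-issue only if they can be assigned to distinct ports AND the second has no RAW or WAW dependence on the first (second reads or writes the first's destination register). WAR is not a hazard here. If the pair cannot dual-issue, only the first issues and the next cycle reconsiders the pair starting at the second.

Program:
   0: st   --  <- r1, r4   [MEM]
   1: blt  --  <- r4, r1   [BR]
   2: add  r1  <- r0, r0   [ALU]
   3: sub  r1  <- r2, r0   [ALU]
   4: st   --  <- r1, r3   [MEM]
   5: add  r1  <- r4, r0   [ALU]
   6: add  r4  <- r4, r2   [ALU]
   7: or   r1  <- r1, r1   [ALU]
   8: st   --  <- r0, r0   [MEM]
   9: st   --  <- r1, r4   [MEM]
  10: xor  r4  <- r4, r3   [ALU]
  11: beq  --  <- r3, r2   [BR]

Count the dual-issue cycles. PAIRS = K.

t=0 i0+i1:st.MEM blt.BR ; dual
t=1 i2:add.ALU ; WAW r1
t=2 i3:sub.ALU ; RAW r1
t=3 i4+i5:st.MEM add.ALU ; dual
t=4 i6+i7:add.ALU or.ALU ; dual
t=5 i8:st.MEM ; no-port MEM/MEM
t=6 i9+i10:st.MEM xor.ALU ; dual
t=7 i11:beq.BR ; tail

PAIRS = 4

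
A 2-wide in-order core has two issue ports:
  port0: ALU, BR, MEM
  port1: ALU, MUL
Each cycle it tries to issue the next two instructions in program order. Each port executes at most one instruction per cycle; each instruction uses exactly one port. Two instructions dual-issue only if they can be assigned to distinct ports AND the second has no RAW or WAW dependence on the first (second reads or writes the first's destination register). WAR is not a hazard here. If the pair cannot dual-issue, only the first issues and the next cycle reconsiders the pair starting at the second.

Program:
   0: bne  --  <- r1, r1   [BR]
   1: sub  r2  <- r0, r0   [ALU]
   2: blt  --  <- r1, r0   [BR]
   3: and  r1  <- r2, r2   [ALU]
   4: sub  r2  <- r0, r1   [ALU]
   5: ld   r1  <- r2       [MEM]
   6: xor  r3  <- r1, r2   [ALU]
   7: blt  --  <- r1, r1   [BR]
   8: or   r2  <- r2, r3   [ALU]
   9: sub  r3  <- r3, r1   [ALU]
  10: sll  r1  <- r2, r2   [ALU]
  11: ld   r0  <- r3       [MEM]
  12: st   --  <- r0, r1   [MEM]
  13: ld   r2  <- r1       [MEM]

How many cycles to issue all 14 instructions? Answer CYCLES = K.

CYCLES = 9

t=0 i0+i1:bne+sub ; dual
t=1 i2+i3:blt+and ; dual
t=2 i4:sub ; RAW r2
t=3 i5:ld ; RAW r1
t=4 i6+i7:xor+blt ; dual
t=5 i8+i9:or+sub ; dual
t=6 i10+i11:sll+ld ; dual
t=7 i12:st ; no-port MEM/MEM
t=8 i13:ld ; tail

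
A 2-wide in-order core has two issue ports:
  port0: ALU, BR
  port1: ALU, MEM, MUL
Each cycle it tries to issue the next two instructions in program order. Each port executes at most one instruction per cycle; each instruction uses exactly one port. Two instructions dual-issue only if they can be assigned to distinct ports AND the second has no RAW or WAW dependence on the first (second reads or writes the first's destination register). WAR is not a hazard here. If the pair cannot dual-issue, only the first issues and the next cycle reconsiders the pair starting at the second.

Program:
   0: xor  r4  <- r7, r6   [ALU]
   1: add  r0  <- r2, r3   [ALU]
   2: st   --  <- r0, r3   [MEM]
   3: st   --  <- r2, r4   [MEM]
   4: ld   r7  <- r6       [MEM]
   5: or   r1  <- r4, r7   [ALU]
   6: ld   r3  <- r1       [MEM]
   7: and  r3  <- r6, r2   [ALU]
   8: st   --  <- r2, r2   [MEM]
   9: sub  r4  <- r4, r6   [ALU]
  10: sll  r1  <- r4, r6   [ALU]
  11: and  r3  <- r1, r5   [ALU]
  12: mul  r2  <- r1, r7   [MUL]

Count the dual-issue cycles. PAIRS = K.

PAIRS = 3

0. xor.ALU/add.ALU @i0/i1  | pair
1. st.MEM @i2  | no-port MEM/MEM
2. st.MEM @i3  | no-port MEM/MEM
3. ld.MEM @i4  | RAW r7
4. or.ALU @i5  | RAW r1
5. ld.MEM @i6  | WAW r3
6. and.ALU/st.MEM @i7/i8  | pair
7. sub.ALU @i9  | RAW r4
8. sll.ALU @i10  | RAW r1
9. and.ALU/mul.MUL @i11/i12  | pair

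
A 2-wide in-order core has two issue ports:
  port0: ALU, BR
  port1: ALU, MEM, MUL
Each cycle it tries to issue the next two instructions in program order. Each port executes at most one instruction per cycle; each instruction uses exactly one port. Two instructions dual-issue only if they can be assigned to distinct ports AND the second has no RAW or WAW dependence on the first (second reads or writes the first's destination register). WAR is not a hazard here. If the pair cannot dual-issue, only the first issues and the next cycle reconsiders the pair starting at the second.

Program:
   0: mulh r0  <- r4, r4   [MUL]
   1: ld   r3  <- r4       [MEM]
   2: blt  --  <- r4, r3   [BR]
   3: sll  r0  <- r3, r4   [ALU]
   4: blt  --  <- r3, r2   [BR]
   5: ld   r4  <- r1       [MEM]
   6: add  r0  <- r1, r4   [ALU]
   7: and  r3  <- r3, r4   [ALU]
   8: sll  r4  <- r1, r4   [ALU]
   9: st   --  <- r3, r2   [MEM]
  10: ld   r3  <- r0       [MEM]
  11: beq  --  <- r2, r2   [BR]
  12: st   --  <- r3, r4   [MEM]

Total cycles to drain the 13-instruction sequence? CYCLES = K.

CYCLES = 8

#0 head=0: mulh.MUL i0 no-port MUL/MEM
#1 head=1: ld.MEM i1 RAW r3
#2 head=2: blt.BR/sll.ALU i2/i3 dual
#3 head=4: blt.BR/ld.MEM i4/i5 dual
#4 head=6: add.ALU/and.ALU i6/i7 dual
#5 head=8: sll.ALU/st.MEM i8/i9 dual
#6 head=10: ld.MEM/beq.BR i10/i11 dual
#7 head=12: st.MEM i12 tail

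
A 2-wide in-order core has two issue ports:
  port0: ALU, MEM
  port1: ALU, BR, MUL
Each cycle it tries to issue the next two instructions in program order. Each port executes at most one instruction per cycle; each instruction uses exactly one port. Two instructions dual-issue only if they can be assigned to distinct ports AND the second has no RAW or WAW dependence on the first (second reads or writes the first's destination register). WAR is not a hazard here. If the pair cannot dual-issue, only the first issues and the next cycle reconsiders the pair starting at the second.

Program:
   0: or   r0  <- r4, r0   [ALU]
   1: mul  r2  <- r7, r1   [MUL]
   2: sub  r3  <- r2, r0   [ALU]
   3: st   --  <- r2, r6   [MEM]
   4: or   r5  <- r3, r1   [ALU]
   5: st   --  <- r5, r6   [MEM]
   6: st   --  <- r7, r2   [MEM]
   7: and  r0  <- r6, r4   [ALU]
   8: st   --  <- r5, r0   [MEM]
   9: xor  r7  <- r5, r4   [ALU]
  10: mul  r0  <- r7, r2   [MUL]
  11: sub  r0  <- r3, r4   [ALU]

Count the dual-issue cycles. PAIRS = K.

PAIRS = 4

t=0 i0&i1:or.ALU/mul.MUL ; 2-wide
t=1 i2&i3:sub.ALU/st.MEM ; 2-wide
t=2 i4:or.ALU ; RAW r5
t=3 i5:st.MEM ; no-port MEM/MEM
t=4 i6&i7:st.MEM/and.ALU ; 2-wide
t=5 i8&i9:st.MEM/xor.ALU ; 2-wide
t=6 i10:mul.MUL ; WAW r0
t=7 i11:sub.ALU ; tail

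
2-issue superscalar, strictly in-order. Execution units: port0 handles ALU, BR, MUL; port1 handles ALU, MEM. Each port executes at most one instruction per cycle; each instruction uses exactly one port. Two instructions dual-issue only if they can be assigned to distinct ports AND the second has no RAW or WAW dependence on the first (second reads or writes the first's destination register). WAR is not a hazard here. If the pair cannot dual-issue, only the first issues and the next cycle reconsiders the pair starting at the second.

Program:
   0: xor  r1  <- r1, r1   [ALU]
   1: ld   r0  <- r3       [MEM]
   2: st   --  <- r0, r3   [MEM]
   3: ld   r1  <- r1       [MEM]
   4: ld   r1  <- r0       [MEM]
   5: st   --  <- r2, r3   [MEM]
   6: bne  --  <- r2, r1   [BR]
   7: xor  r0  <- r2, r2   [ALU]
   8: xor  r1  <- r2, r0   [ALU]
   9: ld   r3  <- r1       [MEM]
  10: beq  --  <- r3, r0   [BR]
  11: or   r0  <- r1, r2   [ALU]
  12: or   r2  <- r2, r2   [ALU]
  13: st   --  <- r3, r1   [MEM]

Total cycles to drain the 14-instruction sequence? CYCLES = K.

CYCLES = 10

t=0 i0&i1:xor.ALU ld.MEM ; 2-wide
t=1 i2:st.MEM ; no-port MEM/MEM
t=2 i3:ld.MEM ; no-port MEM/MEM
t=3 i4:ld.MEM ; no-port MEM/MEM
t=4 i5&i6:st.MEM bne.BR ; 2-wide
t=5 i7:xor.ALU ; RAW r0
t=6 i8:xor.ALU ; RAW r1
t=7 i9:ld.MEM ; RAW r3
t=8 i10&i11:beq.BR or.ALU ; 2-wide
t=9 i12&i13:or.ALU st.MEM ; 2-wide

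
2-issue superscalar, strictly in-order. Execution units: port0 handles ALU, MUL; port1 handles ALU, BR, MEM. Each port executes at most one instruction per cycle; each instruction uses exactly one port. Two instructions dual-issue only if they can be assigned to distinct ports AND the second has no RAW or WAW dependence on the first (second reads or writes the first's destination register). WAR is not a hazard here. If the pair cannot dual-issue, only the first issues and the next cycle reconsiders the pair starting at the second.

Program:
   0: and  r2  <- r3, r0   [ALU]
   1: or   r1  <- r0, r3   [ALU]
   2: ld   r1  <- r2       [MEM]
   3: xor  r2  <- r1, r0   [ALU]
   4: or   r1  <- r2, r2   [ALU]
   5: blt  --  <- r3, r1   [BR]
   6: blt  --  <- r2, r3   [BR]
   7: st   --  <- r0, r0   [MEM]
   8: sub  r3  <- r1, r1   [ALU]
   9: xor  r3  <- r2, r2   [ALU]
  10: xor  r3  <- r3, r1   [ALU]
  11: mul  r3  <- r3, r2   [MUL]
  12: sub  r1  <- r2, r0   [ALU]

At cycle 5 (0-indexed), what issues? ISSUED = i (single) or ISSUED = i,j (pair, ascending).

t=0 i0/i1:and.ALU+or.ALU ; dual
t=1 i2:ld.MEM ; RAW r1
t=2 i3:xor.ALU ; RAW r2
t=3 i4:or.ALU ; RAW r1
t=4 i5:blt.BR ; no-port BR/BR
t=5 i6:blt.BR ; no-port BR/MEM
t=6 i7/i8:st.MEM+sub.ALU ; dual
t=7 i9:xor.ALU ; RAW+WAW r3
t=8 i10:xor.ALU ; RAW+WAW r3
t=9 i11/i12:mul.MUL+sub.ALU ; dual

ISSUED = 6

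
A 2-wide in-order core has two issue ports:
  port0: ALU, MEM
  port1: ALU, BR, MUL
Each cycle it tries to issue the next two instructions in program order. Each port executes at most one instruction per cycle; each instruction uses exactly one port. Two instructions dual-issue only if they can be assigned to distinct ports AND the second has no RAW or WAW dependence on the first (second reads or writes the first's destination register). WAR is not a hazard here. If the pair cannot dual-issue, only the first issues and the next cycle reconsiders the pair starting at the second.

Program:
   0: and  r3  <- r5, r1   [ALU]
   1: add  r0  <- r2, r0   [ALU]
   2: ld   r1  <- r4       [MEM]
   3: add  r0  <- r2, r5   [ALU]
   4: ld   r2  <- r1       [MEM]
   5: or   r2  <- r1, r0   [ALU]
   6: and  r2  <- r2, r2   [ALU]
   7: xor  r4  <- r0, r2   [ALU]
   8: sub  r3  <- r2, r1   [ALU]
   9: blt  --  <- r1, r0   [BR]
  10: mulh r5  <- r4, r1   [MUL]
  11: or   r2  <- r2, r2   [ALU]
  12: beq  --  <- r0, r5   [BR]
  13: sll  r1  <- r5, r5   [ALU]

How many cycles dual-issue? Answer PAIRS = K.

[0] i0+i1  and+add  -- dual
[1] i2+i3  ld+add  -- dual
[2] i4  ld  -- WAW r2
[3] i5  or  -- RAW+WAW r2
[4] i6  and  -- RAW r2
[5] i7+i8  xor+sub  -- dual
[6] i9  blt  -- no-port BR/MUL
[7] i10+i11  mulh+or  -- dual
[8] i12+i13  beq+sll  -- dual

PAIRS = 5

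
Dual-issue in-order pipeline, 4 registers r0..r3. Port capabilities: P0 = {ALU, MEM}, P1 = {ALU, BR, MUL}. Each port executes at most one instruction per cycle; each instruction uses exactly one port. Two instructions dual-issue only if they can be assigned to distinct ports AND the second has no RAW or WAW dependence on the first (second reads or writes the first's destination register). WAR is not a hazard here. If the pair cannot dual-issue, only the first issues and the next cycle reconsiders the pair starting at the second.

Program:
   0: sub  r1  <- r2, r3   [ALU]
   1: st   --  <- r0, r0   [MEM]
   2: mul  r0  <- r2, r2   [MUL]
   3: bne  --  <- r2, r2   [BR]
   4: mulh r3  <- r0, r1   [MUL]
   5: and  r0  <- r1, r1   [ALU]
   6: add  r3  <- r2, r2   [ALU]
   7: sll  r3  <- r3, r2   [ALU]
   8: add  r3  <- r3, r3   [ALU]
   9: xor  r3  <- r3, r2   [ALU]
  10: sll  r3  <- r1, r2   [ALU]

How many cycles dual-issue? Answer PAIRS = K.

0. sub.ALU;st.MEM @i0+i1  | 2-wide
1. mul.MUL @i2  | no-port MUL/BR
2. bne.BR @i3  | no-port BR/MUL
3. mulh.MUL;and.ALU @i4+i5  | 2-wide
4. add.ALU @i6  | RAW+WAW r3
5. sll.ALU @i7  | RAW+WAW r3
6. add.ALU @i8  | RAW+WAW r3
7. xor.ALU @i9  | WAW r3
8. sll.ALU @i10  | tail

PAIRS = 2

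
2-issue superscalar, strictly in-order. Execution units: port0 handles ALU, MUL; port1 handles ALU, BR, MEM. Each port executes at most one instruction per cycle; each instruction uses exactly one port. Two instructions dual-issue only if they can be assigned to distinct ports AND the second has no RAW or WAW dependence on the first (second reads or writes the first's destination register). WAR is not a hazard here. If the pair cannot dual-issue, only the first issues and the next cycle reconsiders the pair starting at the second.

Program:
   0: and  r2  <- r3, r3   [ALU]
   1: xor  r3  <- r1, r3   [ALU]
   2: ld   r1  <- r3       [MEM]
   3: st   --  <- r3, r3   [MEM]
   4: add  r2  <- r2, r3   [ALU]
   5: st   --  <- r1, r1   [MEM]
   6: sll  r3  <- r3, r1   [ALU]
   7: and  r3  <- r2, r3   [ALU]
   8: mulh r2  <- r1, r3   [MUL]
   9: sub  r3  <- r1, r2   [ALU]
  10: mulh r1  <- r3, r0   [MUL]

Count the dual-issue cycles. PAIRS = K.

0. and;xor @i0/i1  | pair
1. ld @i2  | no-port MEM/MEM
2. st;add @i3/i4  | pair
3. st;sll @i5/i6  | pair
4. and @i7  | RAW r3
5. mulh @i8  | RAW r2
6. sub @i9  | RAW r3
7. mulh @i10  | tail

PAIRS = 3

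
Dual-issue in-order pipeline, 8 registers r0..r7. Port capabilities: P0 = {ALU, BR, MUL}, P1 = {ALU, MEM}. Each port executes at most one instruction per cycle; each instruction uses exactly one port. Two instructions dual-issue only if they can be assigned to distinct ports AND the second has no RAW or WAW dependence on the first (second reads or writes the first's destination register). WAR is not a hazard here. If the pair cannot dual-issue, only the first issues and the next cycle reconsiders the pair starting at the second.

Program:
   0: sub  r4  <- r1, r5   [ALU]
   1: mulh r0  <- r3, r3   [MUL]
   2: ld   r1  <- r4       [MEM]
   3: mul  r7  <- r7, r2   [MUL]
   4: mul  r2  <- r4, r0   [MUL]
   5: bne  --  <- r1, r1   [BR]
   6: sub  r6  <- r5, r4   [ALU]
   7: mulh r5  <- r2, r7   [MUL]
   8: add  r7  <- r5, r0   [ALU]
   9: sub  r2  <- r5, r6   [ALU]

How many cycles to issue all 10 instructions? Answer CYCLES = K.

CYCLES = 6

t=0 i0&i1:sub;mulh ; pair
t=1 i2&i3:ld;mul ; pair
t=2 i4:mul ; no-port MUL/BR
t=3 i5&i6:bne;sub ; pair
t=4 i7:mulh ; RAW r5
t=5 i8&i9:add;sub ; pair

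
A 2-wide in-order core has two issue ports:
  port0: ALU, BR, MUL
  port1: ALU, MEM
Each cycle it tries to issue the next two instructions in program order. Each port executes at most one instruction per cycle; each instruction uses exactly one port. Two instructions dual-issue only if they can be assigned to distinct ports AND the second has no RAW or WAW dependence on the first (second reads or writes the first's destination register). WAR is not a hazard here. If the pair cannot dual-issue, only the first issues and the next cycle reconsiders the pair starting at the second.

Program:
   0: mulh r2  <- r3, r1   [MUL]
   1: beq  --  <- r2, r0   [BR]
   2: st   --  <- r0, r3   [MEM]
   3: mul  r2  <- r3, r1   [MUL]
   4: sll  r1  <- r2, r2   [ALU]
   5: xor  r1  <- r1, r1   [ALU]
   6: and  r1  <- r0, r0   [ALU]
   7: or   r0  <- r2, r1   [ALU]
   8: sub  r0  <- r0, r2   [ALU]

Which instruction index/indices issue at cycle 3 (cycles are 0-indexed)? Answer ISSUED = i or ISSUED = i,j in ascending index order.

ISSUED = 4

  cy0 -> i0 (mulh) no-port MUL/BR
  cy1 -> i1/i2 (beq+st) 2-wide
  cy2 -> i3 (mul) RAW r2
  cy3 -> i4 (sll) RAW+WAW r1
  cy4 -> i5 (xor) WAW r1
  cy5 -> i6 (and) RAW r1
  cy6 -> i7 (or) RAW+WAW r0
  cy7 -> i8 (sub) tail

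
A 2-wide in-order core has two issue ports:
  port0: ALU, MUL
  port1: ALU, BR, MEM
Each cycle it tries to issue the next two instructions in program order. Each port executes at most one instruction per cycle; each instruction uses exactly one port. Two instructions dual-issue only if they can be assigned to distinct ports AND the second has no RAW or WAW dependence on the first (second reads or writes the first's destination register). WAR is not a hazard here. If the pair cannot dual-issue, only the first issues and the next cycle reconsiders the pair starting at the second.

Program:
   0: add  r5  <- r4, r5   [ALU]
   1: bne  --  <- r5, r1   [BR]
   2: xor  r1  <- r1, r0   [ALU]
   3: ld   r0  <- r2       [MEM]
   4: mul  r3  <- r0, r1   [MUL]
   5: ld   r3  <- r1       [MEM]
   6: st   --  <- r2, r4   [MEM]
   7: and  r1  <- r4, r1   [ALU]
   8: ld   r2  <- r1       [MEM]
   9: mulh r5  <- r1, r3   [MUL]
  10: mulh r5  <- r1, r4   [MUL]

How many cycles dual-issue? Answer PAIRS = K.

t=0 i0:add.ALU ; RAW r5
t=1 i1,i2:bne.BR xor.ALU ; pair
t=2 i3:ld.MEM ; RAW r0
t=3 i4:mul.MUL ; WAW r3
t=4 i5:ld.MEM ; no-port MEM/MEM
t=5 i6,i7:st.MEM and.ALU ; pair
t=6 i8,i9:ld.MEM mulh.MUL ; pair
t=7 i10:mulh.MUL ; tail

PAIRS = 3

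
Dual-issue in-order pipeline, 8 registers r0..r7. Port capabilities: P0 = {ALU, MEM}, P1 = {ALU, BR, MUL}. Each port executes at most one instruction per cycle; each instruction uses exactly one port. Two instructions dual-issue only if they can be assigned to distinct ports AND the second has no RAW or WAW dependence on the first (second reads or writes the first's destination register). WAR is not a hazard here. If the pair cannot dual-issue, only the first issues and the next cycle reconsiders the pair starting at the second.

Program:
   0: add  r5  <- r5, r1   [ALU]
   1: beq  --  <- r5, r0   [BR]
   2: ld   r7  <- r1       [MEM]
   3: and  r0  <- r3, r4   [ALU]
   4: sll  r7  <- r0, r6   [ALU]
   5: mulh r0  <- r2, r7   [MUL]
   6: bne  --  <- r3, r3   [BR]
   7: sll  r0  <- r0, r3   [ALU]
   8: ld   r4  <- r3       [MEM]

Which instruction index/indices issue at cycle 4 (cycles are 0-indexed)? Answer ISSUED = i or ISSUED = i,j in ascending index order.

ISSUED = 5

c0: i0 add.ALU  RAW r5
c1: i1+i2 beq.BR ld.MEM  pair
c2: i3 and.ALU  RAW r0
c3: i4 sll.ALU  RAW r7
c4: i5 mulh.MUL  no-port MUL/BR
c5: i6+i7 bne.BR sll.ALU  pair
c6: i8 ld.MEM  tail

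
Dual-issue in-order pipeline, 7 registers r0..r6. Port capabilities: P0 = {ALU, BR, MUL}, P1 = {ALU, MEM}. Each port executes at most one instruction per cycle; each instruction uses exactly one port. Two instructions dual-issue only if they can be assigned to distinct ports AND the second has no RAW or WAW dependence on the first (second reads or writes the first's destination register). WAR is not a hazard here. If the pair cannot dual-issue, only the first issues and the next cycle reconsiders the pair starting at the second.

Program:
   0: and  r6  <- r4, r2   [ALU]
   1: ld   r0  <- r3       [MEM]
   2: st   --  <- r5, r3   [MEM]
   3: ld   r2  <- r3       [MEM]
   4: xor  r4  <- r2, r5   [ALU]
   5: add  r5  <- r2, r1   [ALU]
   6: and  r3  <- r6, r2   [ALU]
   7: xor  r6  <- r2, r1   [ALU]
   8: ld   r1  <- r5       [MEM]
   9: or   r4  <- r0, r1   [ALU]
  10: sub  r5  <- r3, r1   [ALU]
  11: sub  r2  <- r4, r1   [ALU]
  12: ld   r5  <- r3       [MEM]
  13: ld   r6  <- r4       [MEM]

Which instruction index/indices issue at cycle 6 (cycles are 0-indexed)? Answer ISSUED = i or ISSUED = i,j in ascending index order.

c0: i0/i1 and+ld  pair
c1: i2 st  no-port MEM/MEM
c2: i3 ld  RAW r2
c3: i4/i5 xor+add  pair
c4: i6/i7 and+xor  pair
c5: i8 ld  RAW r1
c6: i9/i10 or+sub  pair
c7: i11/i12 sub+ld  pair
c8: i13 ld  tail

ISSUED = 9,10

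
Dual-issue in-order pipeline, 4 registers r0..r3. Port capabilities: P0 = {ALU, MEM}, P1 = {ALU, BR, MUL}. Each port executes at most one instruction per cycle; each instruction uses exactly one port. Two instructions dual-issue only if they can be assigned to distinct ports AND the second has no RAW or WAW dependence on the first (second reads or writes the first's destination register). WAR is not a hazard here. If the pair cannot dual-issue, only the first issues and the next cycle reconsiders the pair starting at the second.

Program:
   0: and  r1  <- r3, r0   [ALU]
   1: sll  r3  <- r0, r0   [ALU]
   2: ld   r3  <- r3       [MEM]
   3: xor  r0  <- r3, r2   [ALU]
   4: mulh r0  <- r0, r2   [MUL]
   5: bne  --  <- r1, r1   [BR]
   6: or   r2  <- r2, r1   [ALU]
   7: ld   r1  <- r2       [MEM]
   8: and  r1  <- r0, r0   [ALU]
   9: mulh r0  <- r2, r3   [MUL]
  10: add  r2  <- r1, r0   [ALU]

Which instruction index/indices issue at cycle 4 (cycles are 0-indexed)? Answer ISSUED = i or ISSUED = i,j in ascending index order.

ISSUED = 5,6

0. and;sll @i0+i1  | dual
1. ld @i2  | RAW r3
2. xor @i3  | RAW+WAW r0
3. mulh @i4  | no-port MUL/BR
4. bne;or @i5+i6  | dual
5. ld @i7  | WAW r1
6. and;mulh @i8+i9  | dual
7. add @i10  | tail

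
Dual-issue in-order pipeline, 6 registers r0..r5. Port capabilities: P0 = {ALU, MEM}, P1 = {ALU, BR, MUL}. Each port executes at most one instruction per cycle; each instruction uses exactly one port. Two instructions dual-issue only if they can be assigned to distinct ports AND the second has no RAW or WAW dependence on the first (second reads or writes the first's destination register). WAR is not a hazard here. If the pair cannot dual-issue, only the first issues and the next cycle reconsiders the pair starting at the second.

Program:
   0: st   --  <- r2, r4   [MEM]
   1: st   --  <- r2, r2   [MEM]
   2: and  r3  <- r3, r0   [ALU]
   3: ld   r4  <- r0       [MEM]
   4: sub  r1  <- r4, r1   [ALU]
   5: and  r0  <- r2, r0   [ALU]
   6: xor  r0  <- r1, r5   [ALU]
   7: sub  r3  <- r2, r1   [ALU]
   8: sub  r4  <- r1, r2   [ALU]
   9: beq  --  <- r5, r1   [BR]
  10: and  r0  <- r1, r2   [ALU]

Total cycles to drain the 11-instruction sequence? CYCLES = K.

CYCLES = 7

c0: i0 st.MEM  no-port MEM/MEM
c1: i1,i2 st.MEM/and.ALU  dual
c2: i3 ld.MEM  RAW r4
c3: i4,i5 sub.ALU/and.ALU  dual
c4: i6,i7 xor.ALU/sub.ALU  dual
c5: i8,i9 sub.ALU/beq.BR  dual
c6: i10 and.ALU  tail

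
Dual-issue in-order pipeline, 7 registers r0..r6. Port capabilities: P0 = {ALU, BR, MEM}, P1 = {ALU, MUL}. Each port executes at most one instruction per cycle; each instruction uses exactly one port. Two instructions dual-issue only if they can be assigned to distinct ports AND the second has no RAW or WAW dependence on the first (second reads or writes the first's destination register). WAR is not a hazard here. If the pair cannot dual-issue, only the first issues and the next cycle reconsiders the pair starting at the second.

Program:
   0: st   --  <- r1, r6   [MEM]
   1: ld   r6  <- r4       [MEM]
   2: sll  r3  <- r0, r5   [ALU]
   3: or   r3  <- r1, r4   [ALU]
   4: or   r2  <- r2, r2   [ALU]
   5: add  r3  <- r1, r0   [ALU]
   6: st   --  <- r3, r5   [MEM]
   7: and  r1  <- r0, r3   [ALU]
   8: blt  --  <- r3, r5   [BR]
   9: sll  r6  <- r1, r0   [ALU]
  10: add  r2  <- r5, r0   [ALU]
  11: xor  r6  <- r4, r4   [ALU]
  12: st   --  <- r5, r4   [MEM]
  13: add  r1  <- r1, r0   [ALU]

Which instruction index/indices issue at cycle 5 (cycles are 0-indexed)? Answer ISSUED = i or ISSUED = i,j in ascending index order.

ISSUED = 8,9

t=0 i0:st.MEM ; no-port MEM/MEM
t=1 i1,i2:ld.MEM/sll.ALU ; dual
t=2 i3,i4:or.ALU/or.ALU ; dual
t=3 i5:add.ALU ; RAW r3
t=4 i6,i7:st.MEM/and.ALU ; dual
t=5 i8,i9:blt.BR/sll.ALU ; dual
t=6 i10,i11:add.ALU/xor.ALU ; dual
t=7 i12,i13:st.MEM/add.ALU ; dual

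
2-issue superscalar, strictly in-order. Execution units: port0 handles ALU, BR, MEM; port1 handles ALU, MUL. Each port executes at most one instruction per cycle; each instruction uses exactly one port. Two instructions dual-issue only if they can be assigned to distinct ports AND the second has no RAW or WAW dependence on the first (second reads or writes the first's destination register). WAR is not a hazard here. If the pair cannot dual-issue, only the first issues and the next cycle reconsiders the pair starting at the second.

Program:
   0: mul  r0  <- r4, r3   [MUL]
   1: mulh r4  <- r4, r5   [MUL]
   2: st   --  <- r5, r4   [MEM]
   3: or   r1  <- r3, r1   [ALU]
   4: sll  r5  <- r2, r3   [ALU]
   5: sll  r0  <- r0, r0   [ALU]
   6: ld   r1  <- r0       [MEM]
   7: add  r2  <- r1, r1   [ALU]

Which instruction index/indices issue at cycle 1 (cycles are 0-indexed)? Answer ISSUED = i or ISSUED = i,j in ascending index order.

  cy0 -> i0 (mul) no-port MUL/MUL
  cy1 -> i1 (mulh) RAW r4
  cy2 -> i2/i3 (st/or) pair
  cy3 -> i4/i5 (sll/sll) pair
  cy4 -> i6 (ld) RAW r1
  cy5 -> i7 (add) tail

ISSUED = 1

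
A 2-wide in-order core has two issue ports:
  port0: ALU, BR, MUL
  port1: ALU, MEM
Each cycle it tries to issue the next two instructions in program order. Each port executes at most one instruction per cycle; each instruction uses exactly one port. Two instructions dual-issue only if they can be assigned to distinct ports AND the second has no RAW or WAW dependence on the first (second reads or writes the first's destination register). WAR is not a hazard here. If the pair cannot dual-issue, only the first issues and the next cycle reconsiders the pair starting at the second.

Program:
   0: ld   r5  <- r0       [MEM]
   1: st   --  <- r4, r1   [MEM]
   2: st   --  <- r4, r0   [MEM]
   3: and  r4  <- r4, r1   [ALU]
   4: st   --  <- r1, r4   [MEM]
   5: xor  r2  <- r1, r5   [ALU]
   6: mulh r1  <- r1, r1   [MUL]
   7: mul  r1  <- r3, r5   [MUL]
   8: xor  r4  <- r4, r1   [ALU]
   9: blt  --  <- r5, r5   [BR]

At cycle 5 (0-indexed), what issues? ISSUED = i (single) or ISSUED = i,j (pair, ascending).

ISSUED = 7

0. ld.MEM @i0  | no-port MEM/MEM
1. st.MEM @i1  | no-port MEM/MEM
2. st.MEM;and.ALU @i2,i3  | dual
3. st.MEM;xor.ALU @i4,i5  | dual
4. mulh.MUL @i6  | no-port MUL/MUL
5. mul.MUL @i7  | RAW r1
6. xor.ALU;blt.BR @i8,i9  | dual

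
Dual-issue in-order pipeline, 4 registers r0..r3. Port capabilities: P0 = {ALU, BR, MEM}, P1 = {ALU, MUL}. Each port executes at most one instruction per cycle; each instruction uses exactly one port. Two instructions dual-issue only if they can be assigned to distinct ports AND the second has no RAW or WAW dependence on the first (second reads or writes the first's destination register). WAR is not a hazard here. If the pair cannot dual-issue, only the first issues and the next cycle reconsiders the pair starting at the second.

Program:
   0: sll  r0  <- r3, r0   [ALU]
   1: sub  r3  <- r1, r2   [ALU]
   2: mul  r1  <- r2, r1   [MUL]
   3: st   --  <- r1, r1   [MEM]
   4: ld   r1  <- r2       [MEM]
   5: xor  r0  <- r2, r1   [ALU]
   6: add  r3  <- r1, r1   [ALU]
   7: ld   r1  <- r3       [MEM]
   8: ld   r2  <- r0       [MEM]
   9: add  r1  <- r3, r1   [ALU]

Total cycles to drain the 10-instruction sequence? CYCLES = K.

CYCLES = 7

[0] i0,i1  sll;sub  -- dual
[1] i2  mul  -- RAW r1
[2] i3  st  -- no-port MEM/MEM
[3] i4  ld  -- RAW r1
[4] i5,i6  xor;add  -- dual
[5] i7  ld  -- no-port MEM/MEM
[6] i8,i9  ld;add  -- dual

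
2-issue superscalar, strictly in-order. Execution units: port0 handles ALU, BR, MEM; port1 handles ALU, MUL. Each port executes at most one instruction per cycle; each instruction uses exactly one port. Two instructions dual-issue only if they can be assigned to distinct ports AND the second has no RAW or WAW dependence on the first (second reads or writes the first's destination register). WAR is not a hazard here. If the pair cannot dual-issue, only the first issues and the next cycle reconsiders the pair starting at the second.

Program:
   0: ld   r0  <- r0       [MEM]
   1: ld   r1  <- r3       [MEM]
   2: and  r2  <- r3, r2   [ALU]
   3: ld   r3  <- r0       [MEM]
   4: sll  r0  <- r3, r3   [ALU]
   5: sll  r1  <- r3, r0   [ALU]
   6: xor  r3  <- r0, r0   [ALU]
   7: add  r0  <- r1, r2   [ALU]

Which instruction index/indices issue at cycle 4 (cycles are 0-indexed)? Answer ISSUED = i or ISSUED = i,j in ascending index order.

c0: i0 ld.MEM  no-port MEM/MEM
c1: i1,i2 ld.MEM;and.ALU  pair
c2: i3 ld.MEM  RAW r3
c3: i4 sll.ALU  RAW r0
c4: i5,i6 sll.ALU;xor.ALU  pair
c5: i7 add.ALU  tail

ISSUED = 5,6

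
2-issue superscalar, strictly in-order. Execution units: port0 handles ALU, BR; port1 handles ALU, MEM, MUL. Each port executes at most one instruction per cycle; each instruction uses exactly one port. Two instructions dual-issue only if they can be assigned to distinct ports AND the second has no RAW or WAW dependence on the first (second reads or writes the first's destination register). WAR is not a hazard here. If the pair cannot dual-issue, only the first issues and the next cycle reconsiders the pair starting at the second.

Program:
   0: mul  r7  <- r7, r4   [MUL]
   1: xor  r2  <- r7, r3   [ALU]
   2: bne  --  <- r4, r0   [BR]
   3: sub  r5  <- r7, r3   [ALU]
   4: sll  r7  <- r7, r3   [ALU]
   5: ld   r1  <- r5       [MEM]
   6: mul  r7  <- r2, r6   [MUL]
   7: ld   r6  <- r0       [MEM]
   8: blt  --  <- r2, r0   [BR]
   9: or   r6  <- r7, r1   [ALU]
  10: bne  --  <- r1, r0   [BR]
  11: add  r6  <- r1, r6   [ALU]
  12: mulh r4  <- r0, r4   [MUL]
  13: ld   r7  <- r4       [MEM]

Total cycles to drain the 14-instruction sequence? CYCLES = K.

CYCLES = 9

[0] i0  mul  -- RAW r7
[1] i1&i2  xor;bne  -- pair
[2] i3&i4  sub;sll  -- pair
[3] i5  ld  -- no-port MEM/MUL
[4] i6  mul  -- no-port MUL/MEM
[5] i7&i8  ld;blt  -- pair
[6] i9&i10  or;bne  -- pair
[7] i11&i12  add;mulh  -- pair
[8] i13  ld  -- tail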